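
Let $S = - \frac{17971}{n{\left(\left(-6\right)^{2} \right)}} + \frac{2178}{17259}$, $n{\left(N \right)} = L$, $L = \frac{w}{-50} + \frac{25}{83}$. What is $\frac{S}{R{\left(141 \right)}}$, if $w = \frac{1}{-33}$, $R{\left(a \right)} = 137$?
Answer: $- \frac{1287167451372}{2961550783} \approx -434.63$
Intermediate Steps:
$w = - \frac{1}{33} \approx -0.030303$
$L = \frac{41333}{136950}$ ($L = - \frac{1}{33 \left(-50\right)} + \frac{25}{83} = \left(- \frac{1}{33}\right) \left(- \frac{1}{50}\right) + 25 \cdot \frac{1}{83} = \frac{1}{1650} + \frac{25}{83} = \frac{41333}{136950} \approx 0.30181$)
$n{\left(N \right)} = \frac{41333}{136950}$
$S = - \frac{1287167451372}{21617159}$ ($S = - \frac{17971}{\frac{41333}{136950}} + \frac{2178}{17259} = \left(-17971\right) \frac{136950}{41333} + 2178 \cdot \frac{1}{17259} = - \frac{2461128450}{41333} + \frac{66}{523} = - \frac{1287167451372}{21617159} \approx -59544.0$)
$\frac{S}{R{\left(141 \right)}} = - \frac{1287167451372}{21617159 \cdot 137} = \left(- \frac{1287167451372}{21617159}\right) \frac{1}{137} = - \frac{1287167451372}{2961550783}$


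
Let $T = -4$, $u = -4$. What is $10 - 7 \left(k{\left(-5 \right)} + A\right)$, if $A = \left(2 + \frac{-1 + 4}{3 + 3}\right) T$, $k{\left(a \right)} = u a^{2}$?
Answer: $780$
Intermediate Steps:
$k{\left(a \right)} = - 4 a^{2}$
$A = -10$ ($A = \left(2 + \frac{-1 + 4}{3 + 3}\right) \left(-4\right) = \left(2 + \frac{3}{6}\right) \left(-4\right) = \left(2 + 3 \cdot \frac{1}{6}\right) \left(-4\right) = \left(2 + \frac{1}{2}\right) \left(-4\right) = \frac{5}{2} \left(-4\right) = -10$)
$10 - 7 \left(k{\left(-5 \right)} + A\right) = 10 - 7 \left(- 4 \left(-5\right)^{2} - 10\right) = 10 - 7 \left(\left(-4\right) 25 - 10\right) = 10 - 7 \left(-100 - 10\right) = 10 - -770 = 10 + 770 = 780$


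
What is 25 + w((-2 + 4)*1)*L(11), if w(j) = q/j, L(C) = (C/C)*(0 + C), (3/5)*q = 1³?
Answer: 205/6 ≈ 34.167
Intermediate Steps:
q = 5/3 (q = (5/3)*1³ = (5/3)*1 = 5/3 ≈ 1.6667)
L(C) = C (L(C) = 1*C = C)
w(j) = 5/(3*j)
25 + w((-2 + 4)*1)*L(11) = 25 + (5/(3*(((-2 + 4)*1))))*11 = 25 + (5/(3*((2*1))))*11 = 25 + ((5/3)/2)*11 = 25 + ((5/3)*(½))*11 = 25 + (⅚)*11 = 25 + 55/6 = 205/6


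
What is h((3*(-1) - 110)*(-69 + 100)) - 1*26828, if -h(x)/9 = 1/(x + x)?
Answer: -187956959/7006 ≈ -26828.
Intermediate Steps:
h(x) = -9/(2*x) (h(x) = -9/(x + x) = -9*1/(2*x) = -9/(2*x))
h((3*(-1) - 110)*(-69 + 100)) - 1*26828 = -9*1/((-69 + 100)*(3*(-1) - 110))/2 - 1*26828 = -9*1/(31*(-3 - 110))/2 - 26828 = -9/(2*((-113*31))) - 26828 = -9/2/(-3503) - 26828 = -9/2*(-1/3503) - 26828 = 9/7006 - 26828 = -187956959/7006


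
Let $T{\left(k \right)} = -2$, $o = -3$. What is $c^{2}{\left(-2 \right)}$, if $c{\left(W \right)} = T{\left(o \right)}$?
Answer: $4$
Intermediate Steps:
$c{\left(W \right)} = -2$
$c^{2}{\left(-2 \right)} = \left(-2\right)^{2} = 4$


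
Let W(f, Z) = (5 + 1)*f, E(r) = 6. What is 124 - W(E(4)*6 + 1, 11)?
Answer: -98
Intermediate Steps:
W(f, Z) = 6*f
124 - W(E(4)*6 + 1, 11) = 124 - 6*(6*6 + 1) = 124 - 6*(36 + 1) = 124 - 6*37 = 124 - 1*222 = 124 - 222 = -98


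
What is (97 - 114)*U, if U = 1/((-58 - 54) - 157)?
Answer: 17/269 ≈ 0.063197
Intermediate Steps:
U = -1/269 (U = 1/(-112 - 157) = 1/(-269) = -1/269 ≈ -0.0037175)
(97 - 114)*U = (97 - 114)*(-1/269) = -17*(-1/269) = 17/269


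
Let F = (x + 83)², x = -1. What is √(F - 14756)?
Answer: 4*I*√502 ≈ 89.621*I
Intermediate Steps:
F = 6724 (F = (-1 + 83)² = 82² = 6724)
√(F - 14756) = √(6724 - 14756) = √(-8032) = 4*I*√502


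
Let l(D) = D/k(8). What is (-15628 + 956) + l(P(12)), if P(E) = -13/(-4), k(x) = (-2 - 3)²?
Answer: -1467187/100 ≈ -14672.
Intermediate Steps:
k(x) = 25 (k(x) = (-5)² = 25)
P(E) = 13/4 (P(E) = -13*(-¼) = 13/4)
l(D) = D/25
(-15628 + 956) + l(P(12)) = (-15628 + 956) + (1/25)*(13/4) = -14672 + 13/100 = -1467187/100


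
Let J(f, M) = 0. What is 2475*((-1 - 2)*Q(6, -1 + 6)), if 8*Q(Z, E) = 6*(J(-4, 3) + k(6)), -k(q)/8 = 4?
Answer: 178200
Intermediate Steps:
k(q) = -32 (k(q) = -8*4 = -32)
Q(Z, E) = -24 (Q(Z, E) = (6*(0 - 32))/8 = (6*(-32))/8 = (1/8)*(-192) = -24)
2475*((-1 - 2)*Q(6, -1 + 6)) = 2475*((-1 - 2)*(-24)) = 2475*(-3*(-24)) = 2475*72 = 178200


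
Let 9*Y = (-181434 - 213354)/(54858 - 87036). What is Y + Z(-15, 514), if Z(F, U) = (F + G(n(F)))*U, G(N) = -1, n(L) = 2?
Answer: -396882010/48267 ≈ -8222.6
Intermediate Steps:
Y = 65798/48267 (Y = ((-181434 - 213354)/(54858 - 87036))/9 = (-394788/(-32178))/9 = (-394788*(-1/32178))/9 = (⅑)*(65798/5363) = 65798/48267 ≈ 1.3632)
Z(F, U) = U*(-1 + F) (Z(F, U) = (F - 1)*U = (-1 + F)*U = U*(-1 + F))
Y + Z(-15, 514) = 65798/48267 + 514*(-1 - 15) = 65798/48267 + 514*(-16) = 65798/48267 - 8224 = -396882010/48267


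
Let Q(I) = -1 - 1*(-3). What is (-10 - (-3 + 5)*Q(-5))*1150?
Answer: -16100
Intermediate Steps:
Q(I) = 2 (Q(I) = -1 + 3 = 2)
(-10 - (-3 + 5)*Q(-5))*1150 = (-10 - (-3 + 5)*2)*1150 = (-10 - 2*2)*1150 = (-10 - 1*4)*1150 = (-10 - 4)*1150 = -14*1150 = -16100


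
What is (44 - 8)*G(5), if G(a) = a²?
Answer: 900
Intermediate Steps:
(44 - 8)*G(5) = (44 - 8)*5² = 36*25 = 900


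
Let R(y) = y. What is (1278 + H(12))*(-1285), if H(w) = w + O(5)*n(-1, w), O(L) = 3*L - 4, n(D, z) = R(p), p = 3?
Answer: -1700055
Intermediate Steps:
n(D, z) = 3
O(L) = -4 + 3*L
H(w) = 33 + w (H(w) = w + (-4 + 3*5)*3 = w + (-4 + 15)*3 = w + 11*3 = w + 33 = 33 + w)
(1278 + H(12))*(-1285) = (1278 + (33 + 12))*(-1285) = (1278 + 45)*(-1285) = 1323*(-1285) = -1700055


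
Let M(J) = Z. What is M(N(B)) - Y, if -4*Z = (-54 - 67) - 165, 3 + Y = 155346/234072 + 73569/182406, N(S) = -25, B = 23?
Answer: 87091826065/1186003812 ≈ 73.433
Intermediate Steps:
Y = -2292553507/1186003812 (Y = -3 + (155346/234072 + 73569/182406) = -3 + (155346*(1/234072) + 73569*(1/182406)) = -3 + (25891/39012 + 24523/60802) = -3 + 1265457929/1186003812 = -2292553507/1186003812 ≈ -1.9330)
Z = 143/2 (Z = -((-54 - 67) - 165)/4 = -(-121 - 165)/4 = -¼*(-286) = 143/2 ≈ 71.500)
M(J) = 143/2
M(N(B)) - Y = 143/2 - 1*(-2292553507/1186003812) = 143/2 + 2292553507/1186003812 = 87091826065/1186003812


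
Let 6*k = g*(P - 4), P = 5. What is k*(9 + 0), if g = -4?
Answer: -6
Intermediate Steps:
k = -⅔ (k = (-4*(5 - 4))/6 = (-4*1)/6 = (⅙)*(-4) = -⅔ ≈ -0.66667)
k*(9 + 0) = -2*(9 + 0)/3 = -⅔*9 = -6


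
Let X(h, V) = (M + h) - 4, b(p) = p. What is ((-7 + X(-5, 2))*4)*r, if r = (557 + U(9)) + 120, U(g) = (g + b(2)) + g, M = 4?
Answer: -33456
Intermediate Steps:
X(h, V) = h (X(h, V) = (4 + h) - 4 = h)
U(g) = 2 + 2*g (U(g) = (g + 2) + g = (2 + g) + g = 2 + 2*g)
r = 697 (r = (557 + (2 + 2*9)) + 120 = (557 + (2 + 18)) + 120 = (557 + 20) + 120 = 577 + 120 = 697)
((-7 + X(-5, 2))*4)*r = ((-7 - 5)*4)*697 = -12*4*697 = -48*697 = -33456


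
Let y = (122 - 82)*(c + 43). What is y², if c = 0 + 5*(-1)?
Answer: 2310400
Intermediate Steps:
c = -5 (c = 0 - 5 = -5)
y = 1520 (y = (122 - 82)*(-5 + 43) = 40*38 = 1520)
y² = 1520² = 2310400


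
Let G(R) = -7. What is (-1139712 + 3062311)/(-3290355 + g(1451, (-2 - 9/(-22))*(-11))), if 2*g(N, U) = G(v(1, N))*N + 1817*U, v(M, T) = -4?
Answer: -7690396/13118139 ≈ -0.58624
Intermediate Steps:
g(N, U) = -7*N/2 + 1817*U/2 (g(N, U) = (-7*N + 1817*U)/2 = -7*N/2 + 1817*U/2)
(-1139712 + 3062311)/(-3290355 + g(1451, (-2 - 9/(-22))*(-11))) = (-1139712 + 3062311)/(-3290355 + (-7/2*1451 + 1817*((-2 - 9/(-22))*(-11))/2)) = 1922599/(-3290355 + (-10157/2 + 1817*((-2 - 9*(-1/22))*(-11))/2)) = 1922599/(-3290355 + (-10157/2 + 1817*((-2 + 9/22)*(-11))/2)) = 1922599/(-3290355 + (-10157/2 + 1817*(-35/22*(-11))/2)) = 1922599/(-3290355 + (-10157/2 + (1817/2)*(35/2))) = 1922599/(-3290355 + (-10157/2 + 63595/4)) = 1922599/(-3290355 + 43281/4) = 1922599/(-13118139/4) = 1922599*(-4/13118139) = -7690396/13118139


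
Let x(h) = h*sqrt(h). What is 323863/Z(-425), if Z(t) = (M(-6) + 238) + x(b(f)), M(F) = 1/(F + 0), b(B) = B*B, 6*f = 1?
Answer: 69954408/51373 ≈ 1361.7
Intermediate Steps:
f = 1/6 (f = (1/6)*1 = 1/6 ≈ 0.16667)
b(B) = B**2
M(F) = 1/F
x(h) = h**(3/2)
Z(t) = 51373/216 (Z(t) = (1/(-6) + 238) + ((1/6)**2)**(3/2) = (-1/6 + 238) + (1/36)**(3/2) = 1427/6 + 1/216 = 51373/216)
323863/Z(-425) = 323863/(51373/216) = 323863*(216/51373) = 69954408/51373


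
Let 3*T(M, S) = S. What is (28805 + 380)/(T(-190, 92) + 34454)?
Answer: 6735/7958 ≈ 0.84632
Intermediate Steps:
T(M, S) = S/3
(28805 + 380)/(T(-190, 92) + 34454) = (28805 + 380)/((1/3)*92 + 34454) = 29185/(92/3 + 34454) = 29185/(103454/3) = 29185*(3/103454) = 6735/7958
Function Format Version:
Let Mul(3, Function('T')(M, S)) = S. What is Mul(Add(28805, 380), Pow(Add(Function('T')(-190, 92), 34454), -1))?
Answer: Rational(6735, 7958) ≈ 0.84632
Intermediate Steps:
Function('T')(M, S) = Mul(Rational(1, 3), S)
Mul(Add(28805, 380), Pow(Add(Function('T')(-190, 92), 34454), -1)) = Mul(Add(28805, 380), Pow(Add(Mul(Rational(1, 3), 92), 34454), -1)) = Mul(29185, Pow(Add(Rational(92, 3), 34454), -1)) = Mul(29185, Pow(Rational(103454, 3), -1)) = Mul(29185, Rational(3, 103454)) = Rational(6735, 7958)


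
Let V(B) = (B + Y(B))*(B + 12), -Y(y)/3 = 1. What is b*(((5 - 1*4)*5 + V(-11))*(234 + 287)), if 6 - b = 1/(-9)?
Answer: -28655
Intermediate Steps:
Y(y) = -3 (Y(y) = -3*1 = -3)
V(B) = (-3 + B)*(12 + B) (V(B) = (B - 3)*(B + 12) = (-3 + B)*(12 + B))
b = 55/9 (b = 6 - 1/(-9) = 6 - 1*(-⅑) = 6 + ⅑ = 55/9 ≈ 6.1111)
b*(((5 - 1*4)*5 + V(-11))*(234 + 287)) = 55*(((5 - 1*4)*5 + (-36 + (-11)² + 9*(-11)))*(234 + 287))/9 = 55*(((5 - 4)*5 + (-36 + 121 - 99))*521)/9 = 55*((1*5 - 14)*521)/9 = 55*((5 - 14)*521)/9 = 55*(-9*521)/9 = (55/9)*(-4689) = -28655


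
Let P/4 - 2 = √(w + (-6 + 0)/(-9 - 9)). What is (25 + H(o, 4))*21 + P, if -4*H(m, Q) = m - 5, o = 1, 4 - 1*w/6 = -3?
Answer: 554 + 4*√381/3 ≈ 580.03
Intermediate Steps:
w = 42 (w = 24 - 6*(-3) = 24 + 18 = 42)
H(m, Q) = 5/4 - m/4 (H(m, Q) = -(m - 5)/4 = -(-5 + m)/4 = 5/4 - m/4)
P = 8 + 4*√381/3 (P = 8 + 4*√(42 + (-6 + 0)/(-9 - 9)) = 8 + 4*√(42 - 6/(-18)) = 8 + 4*√(42 - 6*(-1/18)) = 8 + 4*√(42 + ⅓) = 8 + 4*√(127/3) = 8 + 4*(√381/3) = 8 + 4*√381/3 ≈ 34.026)
(25 + H(o, 4))*21 + P = (25 + (5/4 - ¼*1))*21 + (8 + 4*√381/3) = (25 + (5/4 - ¼))*21 + (8 + 4*√381/3) = (25 + 1)*21 + (8 + 4*√381/3) = 26*21 + (8 + 4*√381/3) = 546 + (8 + 4*√381/3) = 554 + 4*√381/3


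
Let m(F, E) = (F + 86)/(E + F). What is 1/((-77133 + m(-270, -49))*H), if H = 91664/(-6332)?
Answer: 504977/563853748588 ≈ 8.9558e-7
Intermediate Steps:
H = -22916/1583 (H = 91664*(-1/6332) = -22916/1583 ≈ -14.476)
m(F, E) = (86 + F)/(E + F)
1/((-77133 + m(-270, -49))*H) = 1/((-77133 + (86 - 270)/(-49 - 270))*(-22916/1583)) = -1583/22916/(-77133 - 184/(-319)) = -1583/22916/(-77133 - 1/319*(-184)) = -1583/22916/(-77133 + 184/319) = -1583/22916/(-24605243/319) = -319/24605243*(-1583/22916) = 504977/563853748588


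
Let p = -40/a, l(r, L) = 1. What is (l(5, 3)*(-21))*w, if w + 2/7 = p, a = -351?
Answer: 422/117 ≈ 3.6068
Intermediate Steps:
p = 40/351 (p = -40/(-351) = -40*(-1/351) = 40/351 ≈ 0.11396)
w = -422/2457 (w = -2/7 + 40/351 = -422/2457 ≈ -0.17175)
(l(5, 3)*(-21))*w = (1*(-21))*(-422/2457) = -21*(-422/2457) = 422/117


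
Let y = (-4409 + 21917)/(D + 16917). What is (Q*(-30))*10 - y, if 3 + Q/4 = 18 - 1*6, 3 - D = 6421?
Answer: -113406708/10499 ≈ -10802.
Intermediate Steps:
D = -6418 (D = 3 - 1*6421 = 3 - 6421 = -6418)
Q = 36 (Q = -12 + 4*(18 - 1*6) = -12 + 4*(18 - 6) = -12 + 4*12 = -12 + 48 = 36)
y = 17508/10499 (y = (-4409 + 21917)/(-6418 + 16917) = 17508/10499 ≈ 1.6676)
(Q*(-30))*10 - y = (36*(-30))*10 - 1*17508/10499 = -1080*10 - 17508/10499 = -10800 - 17508/10499 = -113406708/10499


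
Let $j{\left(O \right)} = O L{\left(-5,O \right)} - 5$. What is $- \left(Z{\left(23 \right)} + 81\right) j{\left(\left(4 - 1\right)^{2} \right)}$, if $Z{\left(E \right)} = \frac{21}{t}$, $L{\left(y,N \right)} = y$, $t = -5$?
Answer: $3840$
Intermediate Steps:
$j{\left(O \right)} = -5 - 5 O$ ($j{\left(O \right)} = O \left(-5\right) - 5 = - 5 O - 5 = -5 - 5 O$)
$Z{\left(E \right)} = - \frac{21}{5}$ ($Z{\left(E \right)} = \frac{21}{-5} = 21 \left(- \frac{1}{5}\right) = - \frac{21}{5}$)
$- \left(Z{\left(23 \right)} + 81\right) j{\left(\left(4 - 1\right)^{2} \right)} = - \left(- \frac{21}{5} + 81\right) \left(-5 - 5 \left(4 - 1\right)^{2}\right) = - \frac{384 \left(-5 - 5 \cdot 3^{2}\right)}{5} = - \frac{384 \left(-5 - 45\right)}{5} = - \frac{384 \left(-50\right)}{5} = \left(-1\right) \left(-3840\right) = 3840$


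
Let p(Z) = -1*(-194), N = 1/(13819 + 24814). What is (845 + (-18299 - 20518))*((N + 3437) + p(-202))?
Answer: -5326576372128/38633 ≈ -1.3788e+8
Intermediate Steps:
N = 1/38633 ≈ 2.5885e-5
p(Z) = 194
(845 + (-18299 - 20518))*((N + 3437) + p(-202)) = (845 + (-18299 - 20518))*((1/38633 + 3437) + 194) = (845 - 38817)*(132781622/38633 + 194) = -37972*140276424/38633 = -5326576372128/38633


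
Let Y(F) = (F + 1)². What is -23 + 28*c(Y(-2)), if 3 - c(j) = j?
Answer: 33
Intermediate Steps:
Y(F) = (1 + F)²
c(j) = 3 - j
-23 + 28*c(Y(-2)) = -23 + 28*(3 - (1 - 2)²) = -23 + 28*(3 - 1*(-1)²) = -23 + 28*(3 - 1*1) = -23 + 28*(3 - 1) = -23 + 28*2 = -23 + 56 = 33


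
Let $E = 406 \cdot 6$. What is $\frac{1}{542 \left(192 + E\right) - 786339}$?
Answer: $\frac{1}{638037} \approx 1.5673 \cdot 10^{-6}$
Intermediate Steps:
$E = 2436$
$\frac{1}{542 \left(192 + E\right) - 786339} = \frac{1}{542 \left(192 + 2436\right) - 786339} = \frac{1}{542 \cdot 2628 - 786339} = \frac{1}{1424376 - 786339} = \frac{1}{638037}$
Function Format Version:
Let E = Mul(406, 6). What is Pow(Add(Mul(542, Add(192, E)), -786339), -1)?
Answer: Rational(1, 638037) ≈ 1.5673e-6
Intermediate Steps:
E = 2436
Pow(Add(Mul(542, Add(192, E)), -786339), -1) = Pow(Add(Mul(542, Add(192, 2436)), -786339), -1) = Pow(Add(Mul(542, 2628), -786339), -1) = Pow(Add(1424376, -786339), -1) = Pow(638037, -1) = Rational(1, 638037)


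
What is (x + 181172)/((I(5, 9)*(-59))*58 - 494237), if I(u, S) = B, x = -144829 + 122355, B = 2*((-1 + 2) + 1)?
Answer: -158698/507925 ≈ -0.31244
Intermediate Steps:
B = 4 (B = 2*(1 + 1) = 2*2 = 4)
x = -22474
I(u, S) = 4
(x + 181172)/((I(5, 9)*(-59))*58 - 494237) = (-22474 + 181172)/((4*(-59))*58 - 494237) = 158698/(-236*58 - 494237) = 158698/(-13688 - 494237) = 158698/(-507925) = 158698*(-1/507925) = -158698/507925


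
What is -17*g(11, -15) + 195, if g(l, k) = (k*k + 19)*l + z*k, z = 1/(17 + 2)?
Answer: -862972/19 ≈ -45420.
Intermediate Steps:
z = 1/19 ≈ 0.052632
g(l, k) = k/19 + l*(19 + k**2) (g(l, k) = (k*k + 19)*l + k/19 = (k**2 + 19)*l + k/19 = (19 + k**2)*l + k/19 = l*(19 + k**2) + k/19 = k/19 + l*(19 + k**2))
-17*g(11, -15) + 195 = -17*(19*11 + (1/19)*(-15) + 11*(-15)**2) + 195 = -17*(209 - 15/19 + 11*225) + 195 = -17*(209 - 15/19 + 2475) + 195 = -17*50981/19 + 195 = -866677/19 + 195 = -862972/19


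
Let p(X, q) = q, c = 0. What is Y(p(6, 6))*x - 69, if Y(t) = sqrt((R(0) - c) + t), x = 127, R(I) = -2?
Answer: 185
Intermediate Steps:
Y(t) = sqrt(-2 + t) (Y(t) = sqrt((-2 - 1*0) + t) = sqrt((-2 + 0) + t) = sqrt(-2 + t))
Y(p(6, 6))*x - 69 = sqrt(-2 + 6)*127 - 69 = sqrt(4)*127 - 69 = 2*127 - 69 = 254 - 69 = 185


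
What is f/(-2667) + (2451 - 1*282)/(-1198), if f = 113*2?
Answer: -6055471/3195066 ≈ -1.8953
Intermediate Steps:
f = 226
f/(-2667) + (2451 - 1*282)/(-1198) = 226/(-2667) + (2451 - 1*282)/(-1198) = 226*(-1/2667) + (2451 - 282)*(-1/1198) = -226/2667 + 2169*(-1/1198) = -226/2667 - 2169/1198 = -6055471/3195066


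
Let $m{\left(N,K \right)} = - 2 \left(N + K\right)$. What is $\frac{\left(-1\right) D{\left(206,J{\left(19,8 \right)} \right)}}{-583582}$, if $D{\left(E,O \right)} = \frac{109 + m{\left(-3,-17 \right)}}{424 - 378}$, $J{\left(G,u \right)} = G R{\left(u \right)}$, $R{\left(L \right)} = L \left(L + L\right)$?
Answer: $\frac{149}{26844772} \approx 5.5504 \cdot 10^{-6}$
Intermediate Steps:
$R{\left(L \right)} = 2 L^{2}$ ($R{\left(L \right)} = L 2 L = 2 L^{2}$)
$m{\left(N,K \right)} = - 2 K - 2 N$ ($m{\left(N,K \right)} = - 2 \left(K + N\right) = - 2 K - 2 N$)
$J{\left(G,u \right)} = 2 G u^{2}$ ($J{\left(G,u \right)} = G 2 u^{2} = 2 G u^{2}$)
$D{\left(E,O \right)} = \frac{149}{46}$ ($D{\left(E,O \right)} = \frac{109 - -40}{424 - 378} = \frac{109 + \left(34 + 6\right)}{46} = \left(109 + 40\right) \frac{1}{46} = 149 \cdot \frac{1}{46} = \frac{149}{46}$)
$\frac{\left(-1\right) D{\left(206,J{\left(19,8 \right)} \right)}}{-583582} = \frac{\left(-1\right) \frac{149}{46}}{-583582} = \left(- \frac{149}{46}\right) \left(- \frac{1}{583582}\right) = \frac{149}{26844772}$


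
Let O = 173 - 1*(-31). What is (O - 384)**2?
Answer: 32400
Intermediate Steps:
O = 204 (O = 173 + 31 = 204)
(O - 384)**2 = (204 - 384)**2 = (-180)**2 = 32400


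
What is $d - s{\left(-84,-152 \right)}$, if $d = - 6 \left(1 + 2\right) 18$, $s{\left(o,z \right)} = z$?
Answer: $-172$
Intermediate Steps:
$d = -324$ ($d = \left(-6\right) 3 \cdot 18 = \left(-18\right) 18 = -324$)
$d - s{\left(-84,-152 \right)} = -324 - -152 = -324 + 152 = -172$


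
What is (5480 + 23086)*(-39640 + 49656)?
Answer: 286117056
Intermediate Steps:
(5480 + 23086)*(-39640 + 49656) = 28566*10016 = 286117056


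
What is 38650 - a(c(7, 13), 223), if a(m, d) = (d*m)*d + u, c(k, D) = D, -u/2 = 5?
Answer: -607817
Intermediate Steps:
u = -10 (u = -2*5 = -10)
a(m, d) = -10 + m*d² (a(m, d) = (d*m)*d - 10 = m*d² - 10 = -10 + m*d²)
38650 - a(c(7, 13), 223) = 38650 - (-10 + 13*223²) = 38650 - (-10 + 13*49729) = 38650 - (-10 + 646477) = 38650 - 1*646467 = 38650 - 646467 = -607817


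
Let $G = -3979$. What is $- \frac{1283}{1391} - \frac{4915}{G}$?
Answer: $\frac{1731708}{5534789} \approx 0.31288$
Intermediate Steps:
$- \frac{1283}{1391} - \frac{4915}{G} = - \frac{1283}{1391} - \frac{4915}{-3979} = \left(-1283\right) \frac{1}{1391} - - \frac{4915}{3979} = - \frac{1283}{1391} + \frac{4915}{3979} = \frac{1731708}{5534789}$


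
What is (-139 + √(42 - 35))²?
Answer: (139 - √7)² ≈ 18592.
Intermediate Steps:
(-139 + √(42 - 35))² = (-139 + √7)²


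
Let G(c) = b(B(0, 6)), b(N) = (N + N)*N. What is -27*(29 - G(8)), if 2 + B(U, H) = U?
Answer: -567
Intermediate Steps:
B(U, H) = -2 + U
b(N) = 2*N**2 (b(N) = (2*N)*N = 2*N**2)
G(c) = 8 (G(c) = 2*(-2 + 0)**2 = 2*(-2)**2 = 2*4 = 8)
-27*(29 - G(8)) = -27*(29 - 1*8) = -27*(29 - 8) = -27*21 = -567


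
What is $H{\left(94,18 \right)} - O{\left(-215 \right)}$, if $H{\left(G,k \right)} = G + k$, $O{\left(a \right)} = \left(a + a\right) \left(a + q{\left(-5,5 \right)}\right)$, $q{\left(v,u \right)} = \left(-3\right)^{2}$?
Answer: $-88468$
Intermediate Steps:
$q{\left(v,u \right)} = 9$
$O{\left(a \right)} = 2 a \left(9 + a\right)$ ($O{\left(a \right)} = \left(a + a\right) \left(a + 9\right) = 2 a \left(9 + a\right)$)
$H{\left(94,18 \right)} - O{\left(-215 \right)} = \left(94 + 18\right) - 2 \left(-215\right) \left(9 - 215\right) = 112 - 2 \left(-215\right) \left(-206\right) = 112 - 88580 = -88468$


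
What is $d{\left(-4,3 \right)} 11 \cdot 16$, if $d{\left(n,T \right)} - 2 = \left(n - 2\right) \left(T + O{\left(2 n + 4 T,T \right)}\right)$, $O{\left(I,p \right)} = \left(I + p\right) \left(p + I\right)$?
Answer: $-54560$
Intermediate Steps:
$O{\left(I,p \right)} = \left(I + p\right)^{2}$ ($O{\left(I,p \right)} = \left(I + p\right) \left(I + p\right) = \left(I + p\right)^{2}$)
$d{\left(n,T \right)} = 2 + \left(-2 + n\right) \left(T + \left(2 n + 5 T\right)^{2}\right)$ ($d{\left(n,T \right)} = 2 + \left(n - 2\right) \left(T + \left(\left(2 n + 4 T\right) + T\right)^{2}\right) = 2 + \left(-2 + n\right) \left(T + \left(2 n + 5 T\right)^{2}\right)$)
$d{\left(-4,3 \right)} 11 \cdot 16 = \left(2 - 6 - 2 \left(2 \left(-4\right) + 5 \cdot 3\right)^{2} + 3 \left(-4\right) - 4 \left(2 \left(-4\right) + 5 \cdot 3\right)^{2}\right) 11 \cdot 16 = \left(2 - 6 - 2 \left(-8 + 15\right)^{2} - 12 - 4 \left(-8 + 15\right)^{2}\right) 11 \cdot 16 = \left(2 - 6 - 2 \cdot 7^{2} - 12 - 4 \cdot 7^{2}\right) 11 \cdot 16 = \left(2 - 6 - 98 - 12 - 196\right) 11 \cdot 16 = \left(-310\right) 11 \cdot 16 = \left(-3410\right) 16 = -54560$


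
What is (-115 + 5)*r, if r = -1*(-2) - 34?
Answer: 3520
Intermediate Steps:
r = -32 (r = 2 - 34 = -32)
(-115 + 5)*r = (-115 + 5)*(-32) = -110*(-32) = 3520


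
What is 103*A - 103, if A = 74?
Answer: 7519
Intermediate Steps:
103*A - 103 = 103*74 - 103 = 7622 - 103 = 7519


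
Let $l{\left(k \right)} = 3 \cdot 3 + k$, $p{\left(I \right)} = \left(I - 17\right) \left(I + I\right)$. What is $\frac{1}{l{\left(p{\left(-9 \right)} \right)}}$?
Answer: $\frac{1}{477} \approx 0.0020964$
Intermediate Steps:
$p{\left(I \right)} = 2 I \left(-17 + I\right)$ ($p{\left(I \right)} = \left(-17 + I\right) 2 I = 2 I \left(-17 + I\right)$)
$l{\left(k \right)} = 9 + k$
$\frac{1}{l{\left(p{\left(-9 \right)} \right)}} = \frac{1}{9 + 2 \left(-9\right) \left(-17 - 9\right)} = \frac{1}{9 + 2 \left(-9\right) \left(-26\right)} = \frac{1}{9 + 468} = \frac{1}{477}$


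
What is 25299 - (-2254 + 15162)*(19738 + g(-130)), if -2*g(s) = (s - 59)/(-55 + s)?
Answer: -47128049119/185 ≈ -2.5475e+8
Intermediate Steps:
g(s) = -(-59 + s)/(2*(-55 + s)) (g(s) = -(s - 59)/(2*(-55 + s)) = -(-59 + s)/(2*(-55 + s)))
25299 - (-2254 + 15162)*(19738 + g(-130)) = 25299 - (-2254 + 15162)*(19738 + (59 - 1*(-130))/(2*(-55 - 130))) = 25299 - 12908*(19738 + (1/2)*(59 + 130)/(-185)) = 25299 - 12908*(19738 + (1/2)*(-1/185)*189) = 25299 - 12908*(19738 - 189/370) = 25299 - 12908*7302871/370 = 25299 - 1*47132729434/185 = 25299 - 47132729434/185 = -47128049119/185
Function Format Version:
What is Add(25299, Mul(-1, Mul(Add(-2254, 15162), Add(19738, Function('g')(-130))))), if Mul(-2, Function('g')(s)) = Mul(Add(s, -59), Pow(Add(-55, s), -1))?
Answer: Rational(-47128049119, 185) ≈ -2.5475e+8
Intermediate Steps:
Function('g')(s) = Mul(Rational(-1, 2), Pow(Add(-55, s), -1), Add(-59, s)) (Function('g')(s) = Mul(Rational(-1, 2), Mul(Add(s, -59), Pow(Add(-55, s), -1))) = Mul(Rational(-1, 2), Mul(Add(-59, s), Pow(Add(-55, s), -1))) = Mul(Rational(-1, 2), Mul(Pow(Add(-55, s), -1), Add(-59, s))) = Mul(Rational(-1, 2), Pow(Add(-55, s), -1), Add(-59, s)))
Add(25299, Mul(-1, Mul(Add(-2254, 15162), Add(19738, Function('g')(-130))))) = Add(25299, Mul(-1, Mul(Add(-2254, 15162), Add(19738, Mul(Rational(1, 2), Pow(Add(-55, -130), -1), Add(59, Mul(-1, -130))))))) = Add(25299, Mul(-1, Mul(12908, Add(19738, Mul(Rational(1, 2), Pow(-185, -1), Add(59, 130)))))) = Add(25299, Mul(-1, Mul(12908, Add(19738, Mul(Rational(1, 2), Rational(-1, 185), 189))))) = Add(25299, Mul(-1, Mul(12908, Add(19738, Rational(-189, 370))))) = Add(25299, Mul(-1, Mul(12908, Rational(7302871, 370)))) = Add(25299, Mul(-1, Rational(47132729434, 185))) = Add(25299, Rational(-47132729434, 185)) = Rational(-47128049119, 185)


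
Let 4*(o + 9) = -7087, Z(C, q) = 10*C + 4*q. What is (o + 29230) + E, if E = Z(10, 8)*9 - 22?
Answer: 114461/4 ≈ 28615.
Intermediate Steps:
Z(C, q) = 4*q + 10*C
o = -7123/4 (o = -9 + (¼)*(-7087) = -9 - 7087/4 = -7123/4 ≈ -1780.8)
E = 1166 (E = (4*8 + 10*10)*9 - 22 = (32 + 100)*9 - 22 = 132*9 - 22 = 1188 - 22 = 1166)
(o + 29230) + E = (-7123/4 + 29230) + 1166 = 109797/4 + 1166 = 114461/4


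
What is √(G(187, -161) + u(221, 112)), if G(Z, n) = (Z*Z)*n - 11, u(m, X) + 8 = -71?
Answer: I*√5630099 ≈ 2372.8*I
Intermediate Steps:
u(m, X) = -79 (u(m, X) = -8 - 71 = -79)
G(Z, n) = -11 + n*Z² (G(Z, n) = Z²*n - 11 = n*Z² - 11 = -11 + n*Z²)
√(G(187, -161) + u(221, 112)) = √((-11 - 161*187²) - 79) = √((-11 - 161*34969) - 79) = √((-11 - 5630009) - 79) = √(-5630020 - 79) = √(-5630099) = I*√5630099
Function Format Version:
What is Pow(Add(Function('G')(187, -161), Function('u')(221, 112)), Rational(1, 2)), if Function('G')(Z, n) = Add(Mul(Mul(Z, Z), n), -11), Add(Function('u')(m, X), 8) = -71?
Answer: Mul(I, Pow(5630099, Rational(1, 2))) ≈ Mul(2372.8, I)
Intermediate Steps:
Function('u')(m, X) = -79 (Function('u')(m, X) = Add(-8, -71) = -79)
Function('G')(Z, n) = Add(-11, Mul(n, Pow(Z, 2))) (Function('G')(Z, n) = Add(Mul(Pow(Z, 2), n), -11) = Add(Mul(n, Pow(Z, 2)), -11) = Add(-11, Mul(n, Pow(Z, 2))))
Pow(Add(Function('G')(187, -161), Function('u')(221, 112)), Rational(1, 2)) = Pow(Add(Add(-11, Mul(-161, Pow(187, 2))), -79), Rational(1, 2)) = Pow(Add(Add(-11, Mul(-161, 34969)), -79), Rational(1, 2)) = Pow(Add(Add(-11, -5630009), -79), Rational(1, 2)) = Pow(Add(-5630020, -79), Rational(1, 2)) = Pow(-5630099, Rational(1, 2)) = Mul(I, Pow(5630099, Rational(1, 2)))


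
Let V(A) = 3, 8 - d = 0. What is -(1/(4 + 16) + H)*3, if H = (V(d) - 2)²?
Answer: -63/20 ≈ -3.1500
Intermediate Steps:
d = 8 (d = 8 - 1*0 = 8 + 0 = 8)
H = 1 (H = (3 - 2)² = 1² = 1)
-(1/(4 + 16) + H)*3 = -(1/(4 + 16) + 1)*3 = -(1/20 + 1)*3 = -21*3/20 = -1*63/20 = -63/20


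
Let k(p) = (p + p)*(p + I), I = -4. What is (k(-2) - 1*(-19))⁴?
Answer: 3418801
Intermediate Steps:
k(p) = 2*p*(-4 + p) (k(p) = (p + p)*(p - 4) = (2*p)*(-4 + p) = 2*p*(-4 + p))
(k(-2) - 1*(-19))⁴ = (2*(-2)*(-4 - 2) - 1*(-19))⁴ = (2*(-2)*(-6) + 19)⁴ = (24 + 19)⁴ = 43⁴ = 3418801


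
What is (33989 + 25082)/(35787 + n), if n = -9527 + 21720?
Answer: 59071/47980 ≈ 1.2312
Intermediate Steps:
n = 12193
(33989 + 25082)/(35787 + n) = (33989 + 25082)/(35787 + 12193) = 59071/47980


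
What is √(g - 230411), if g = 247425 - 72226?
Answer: 2*I*√13803 ≈ 234.97*I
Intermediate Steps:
g = 175199
√(g - 230411) = √(175199 - 230411) = √(-55212) = 2*I*√13803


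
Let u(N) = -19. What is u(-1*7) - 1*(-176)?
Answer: 157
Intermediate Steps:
u(-1*7) - 1*(-176) = -19 - 1*(-176) = -19 + 176 = 157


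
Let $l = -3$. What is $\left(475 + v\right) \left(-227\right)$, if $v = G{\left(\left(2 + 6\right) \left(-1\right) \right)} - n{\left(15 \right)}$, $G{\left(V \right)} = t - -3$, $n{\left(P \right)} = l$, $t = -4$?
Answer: $-108279$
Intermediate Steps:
$n{\left(P \right)} = -3$
$G{\left(V \right)} = -1$ ($G{\left(V \right)} = -4 - -3 = -4 + 3 = -1$)
$v = 2$ ($v = -1 - -3 = -1 + 3 = 2$)
$\left(475 + v\right) \left(-227\right) = \left(475 + 2\right) \left(-227\right) = 477 \left(-227\right) = -108279$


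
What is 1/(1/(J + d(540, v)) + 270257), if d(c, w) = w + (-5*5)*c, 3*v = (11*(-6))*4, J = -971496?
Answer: 985084/266225846587 ≈ 3.7002e-6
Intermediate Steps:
v = -88 (v = ((11*(-6))*4)/3 = (-66*4)/3 = (⅓)*(-264) = -88)
d(c, w) = w - 25*c
1/(1/(J + d(540, v)) + 270257) = 1/(1/(-971496 + (-88 - 25*540)) + 270257) = 1/(1/(-971496 + (-88 - 13500)) + 270257) = 1/(1/(-971496 - 13588) + 270257) = 1/(1/(-985084) + 270257) = 1/(-1/985084 + 270257) = 1/(266225846587/985084) = 985084/266225846587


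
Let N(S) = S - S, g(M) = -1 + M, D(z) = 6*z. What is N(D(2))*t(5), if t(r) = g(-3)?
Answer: 0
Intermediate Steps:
t(r) = -4 (t(r) = -1 - 3 = -4)
N(S) = 0
N(D(2))*t(5) = 0*(-4) = 0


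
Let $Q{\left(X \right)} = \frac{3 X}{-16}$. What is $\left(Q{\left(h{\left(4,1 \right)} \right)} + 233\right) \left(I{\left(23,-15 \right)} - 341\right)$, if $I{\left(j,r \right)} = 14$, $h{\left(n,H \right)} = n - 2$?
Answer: $- \frac{608547}{8} \approx -76068.0$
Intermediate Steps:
$h{\left(n,H \right)} = -2 + n$ ($h{\left(n,H \right)} = n - 2 = -2 + n$)
$Q{\left(X \right)} = - \frac{3 X}{16}$ ($Q{\left(X \right)} = 3 X \left(- \frac{1}{16}\right) = - \frac{3 X}{16}$)
$\left(Q{\left(h{\left(4,1 \right)} \right)} + 233\right) \left(I{\left(23,-15 \right)} - 341\right) = \left(- \frac{3 \left(-2 + 4\right)}{16} + 233\right) \left(14 - 341\right) = \left(\left(- \frac{3}{16}\right) 2 + 233\right) \left(-327\right) = \left(- \frac{3}{8} + 233\right) \left(-327\right) = \frac{1861}{8} \left(-327\right) = - \frac{608547}{8}$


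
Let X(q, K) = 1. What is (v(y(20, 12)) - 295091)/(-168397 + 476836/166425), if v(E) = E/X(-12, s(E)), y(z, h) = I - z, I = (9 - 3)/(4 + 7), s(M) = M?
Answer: 540251331375/308274932779 ≈ 1.7525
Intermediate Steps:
I = 6/11 ≈ 0.54545
y(z, h) = 6/11 - z
v(E) = E (v(E) = E/1 = E*1 = E)
(v(y(20, 12)) - 295091)/(-168397 + 476836/166425) = ((6/11 - 1*20) - 295091)/(-168397 + 476836/166425) = ((6/11 - 20) - 295091)/(-168397 + 476836*(1/166425)) = (-214/11 - 295091)/(-168397 + 476836/166425) = -3246215/(11*(-28024993889/166425)) = -3246215/11*(-166425/28024993889) = 540251331375/308274932779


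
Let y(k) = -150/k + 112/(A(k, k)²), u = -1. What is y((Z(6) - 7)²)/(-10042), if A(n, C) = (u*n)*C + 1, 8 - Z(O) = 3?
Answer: 16651/4518900 ≈ 0.0036847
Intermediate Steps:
Z(O) = 5 (Z(O) = 8 - 1*3 = 8 - 3 = 5)
A(n, C) = 1 - C*n (A(n, C) = (-n)*C + 1 = -C*n + 1 = 1 - C*n)
y(k) = -150/k + 112/(1 - k²)² (y(k) = -150/k + 112/((1 - k*k)²) = -150/k + 112/((1 - k²)²) = -150/k + 112/(1 - k²)²)
y((Z(6) - 7)²)/(-10042) = (-150/(5 - 7)² + 112/(1 - ((5 - 7)²)²)²)/(-10042) = (-150/((-2)²) + 112/(1 - ((-2)²)²)²)*(-1/10042) = (-150/4 + 112/(1 - 1*4²)²)*(-1/10042) = (-150*¼ + 112/(1 - 1*16)²)*(-1/10042) = (-75/2 + 112/(1 - 16)²)*(-1/10042) = (-75/2 + 112/(-15)²)*(-1/10042) = (-75/2 + 112*(1/225))*(-1/10042) = (-75/2 + 112/225)*(-1/10042) = -16651/450*(-1/10042) = 16651/4518900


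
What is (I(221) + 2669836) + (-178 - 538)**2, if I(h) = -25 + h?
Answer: 3182688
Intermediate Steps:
(I(221) + 2669836) + (-178 - 538)**2 = ((-25 + 221) + 2669836) + (-178 - 538)**2 = (196 + 2669836) + (-716)**2 = 2670032 + 512656 = 3182688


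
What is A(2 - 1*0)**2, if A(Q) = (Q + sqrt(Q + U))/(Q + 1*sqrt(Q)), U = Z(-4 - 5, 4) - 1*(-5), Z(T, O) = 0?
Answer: (2 + sqrt(7))**2/(2 + sqrt(2))**2 ≈ 1.8515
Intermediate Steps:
U = 5 (U = 0 - 1*(-5) = 0 + 5 = 5)
A(Q) = (Q + sqrt(5 + Q))/(Q + sqrt(Q)) (A(Q) = (Q + sqrt(Q + 5))/(Q + 1*sqrt(Q)) = (Q + sqrt(5 + Q))/(Q + sqrt(Q)))
A(2 - 1*0)**2 = (((2 - 1*0) + sqrt(5 + (2 - 1*0)))/((2 - 1*0) + sqrt(2 - 1*0)))**2 = (((2 + 0) + sqrt(5 + (2 + 0)))/((2 + 0) + sqrt(2 + 0)))**2 = ((2 + sqrt(5 + 2))/(2 + sqrt(2)))**2 = ((2 + sqrt(7))/(2 + sqrt(2)))**2 = (2 + sqrt(7))**2/(2 + sqrt(2))**2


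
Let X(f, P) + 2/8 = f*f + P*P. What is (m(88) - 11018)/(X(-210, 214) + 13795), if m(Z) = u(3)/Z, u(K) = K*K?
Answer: -969575/9124786 ≈ -0.10626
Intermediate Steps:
u(K) = K**2
X(f, P) = -1/4 + P**2 + f**2 (X(f, P) = -1/4 + (f*f + P*P) = -1/4 + (f**2 + P**2) = -1/4 + (P**2 + f**2) = -1/4 + P**2 + f**2)
m(Z) = 9/Z (m(Z) = 3**2/Z = 9/Z)
(m(88) - 11018)/(X(-210, 214) + 13795) = (9/88 - 11018)/((-1/4 + 214**2 + (-210)**2) + 13795) = (9*(1/88) - 11018)/((-1/4 + 45796 + 44100) + 13795) = (9/88 - 11018)/(359583/4 + 13795) = -969575/(88*414763/4) = -969575/88*4/414763 = -969575/9124786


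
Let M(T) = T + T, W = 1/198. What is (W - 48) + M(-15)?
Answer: -15443/198 ≈ -77.995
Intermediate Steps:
W = 1/198 ≈ 0.0050505
M(T) = 2*T
(W - 48) + M(-15) = (1/198 - 48) + 2*(-15) = -9503/198 - 30 = -15443/198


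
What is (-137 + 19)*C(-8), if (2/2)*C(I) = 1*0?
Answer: 0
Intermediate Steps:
C(I) = 0 (C(I) = 1*0 = 0)
(-137 + 19)*C(-8) = (-137 + 19)*0 = -118*0 = 0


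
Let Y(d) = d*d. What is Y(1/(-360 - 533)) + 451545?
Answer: 360084108706/797449 ≈ 4.5155e+5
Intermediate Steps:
Y(d) = d²
Y(1/(-360 - 533)) + 451545 = (1/(-360 - 533))² + 451545 = (1/(-893))² + 451545 = (-1/893)² + 451545 = 1/797449 + 451545 = 360084108706/797449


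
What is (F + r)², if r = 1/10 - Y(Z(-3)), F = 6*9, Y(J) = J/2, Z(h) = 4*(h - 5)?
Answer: 491401/100 ≈ 4914.0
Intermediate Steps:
Z(h) = -20 + 4*h (Z(h) = 4*(-5 + h) = -20 + 4*h)
Y(J) = J/2 (Y(J) = J*(½) = J/2)
F = 54
r = 161/10 (r = 1/10 - (-20 + 4*(-3))/2 = ⅒ - (-20 - 12)/2 = ⅒ - (-32)/2 = ⅒ - 1*(-16) = ⅒ + 16 = 161/10 ≈ 16.100)
(F + r)² = (54 + 161/10)² = (701/10)² = 491401/100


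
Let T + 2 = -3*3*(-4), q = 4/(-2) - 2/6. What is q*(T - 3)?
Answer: -217/3 ≈ -72.333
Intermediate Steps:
q = -7/3 (q = 4*(-1/2) - 2*1/6 = -2 - 1/3 = -7/3 ≈ -2.3333)
T = 34 (T = -2 - 3*3*(-4) = -2 - 9*(-4) = -2 + 36 = 34)
q*(T - 3) = -7*(34 - 3)/3 = -7/3*31 = -217/3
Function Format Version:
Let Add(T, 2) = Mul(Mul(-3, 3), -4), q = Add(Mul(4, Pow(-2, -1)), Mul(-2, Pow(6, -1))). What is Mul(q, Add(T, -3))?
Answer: Rational(-217, 3) ≈ -72.333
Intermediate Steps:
q = Rational(-7, 3) (q = Add(Mul(4, Rational(-1, 2)), Mul(-2, Rational(1, 6))) = Add(-2, Rational(-1, 3)) = Rational(-7, 3) ≈ -2.3333)
T = 34 (T = Add(-2, Mul(Mul(-3, 3), -4)) = Add(-2, Mul(-9, -4)) = Add(-2, 36) = 34)
Mul(q, Add(T, -3)) = Mul(Rational(-7, 3), Add(34, -3)) = Mul(Rational(-7, 3), 31) = Rational(-217, 3)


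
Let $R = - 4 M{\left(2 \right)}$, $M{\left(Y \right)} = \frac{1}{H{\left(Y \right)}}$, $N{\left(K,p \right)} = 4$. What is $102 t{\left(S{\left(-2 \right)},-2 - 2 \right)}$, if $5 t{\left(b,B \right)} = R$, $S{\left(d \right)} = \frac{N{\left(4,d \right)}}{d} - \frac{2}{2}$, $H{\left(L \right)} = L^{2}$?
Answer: $- \frac{102}{5} \approx -20.4$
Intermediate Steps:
$S{\left(d \right)} = -1 + \frac{4}{d}$ ($S{\left(d \right)} = \frac{4}{d} - \frac{2}{2} = \frac{4}{d} - 1 = -1 + \frac{4}{d}$)
$M{\left(Y \right)} = \frac{1}{Y^{2}}$
$R = -1$ ($R = - \frac{4}{4} = \left(-4\right) \frac{1}{4} = -1$)
$t{\left(b,B \right)} = - \frac{1}{5}$ ($t{\left(b,B \right)} = \frac{1}{5} \left(-1\right) = - \frac{1}{5}$)
$102 t{\left(S{\left(-2 \right)},-2 - 2 \right)} = 102 \left(- \frac{1}{5}\right) = - \frac{102}{5}$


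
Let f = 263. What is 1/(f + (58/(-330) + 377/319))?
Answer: 165/43561 ≈ 0.0037878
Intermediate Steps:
1/(f + (58/(-330) + 377/319)) = 1/(263 + (58/(-330) + 377/319)) = 1/(263 + (58*(-1/330) + 377*(1/319))) = 1/(263 + (-29/165 + 13/11)) = 1/(263 + 166/165) = 1/(43561/165) = 165/43561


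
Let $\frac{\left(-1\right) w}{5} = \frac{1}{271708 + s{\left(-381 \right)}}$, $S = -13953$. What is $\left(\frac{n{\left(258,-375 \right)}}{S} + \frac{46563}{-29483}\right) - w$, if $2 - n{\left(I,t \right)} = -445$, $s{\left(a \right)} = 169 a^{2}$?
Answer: $- \frac{5480610308821995}{3401247858721061} \approx -1.6114$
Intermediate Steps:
$n{\left(I,t \right)} = 447$ ($n{\left(I,t \right)} = 2 - -445 = 2 + 445 = 447$)
$w = - \frac{5}{24803917}$ ($w = - \frac{5}{271708 + 169 \left(-381\right)^{2}} = - \frac{5}{271708 + 169 \cdot 145161} = - \frac{5}{271708 + 24532209} = - \frac{5}{24803917} \approx -2.0158 \cdot 10^{-7}$)
$\left(\frac{n{\left(258,-375 \right)}}{S} + \frac{46563}{-29483}\right) - w = \left(\frac{447}{-13953} + \frac{46563}{-29483}\right) - - \frac{5}{24803917} = \left(447 \left(- \frac{1}{13953}\right) + 46563 \left(- \frac{1}{29483}\right)\right) + \frac{5}{24803917} = \left(- \frac{149}{4651} - \frac{46563}{29483}\right) + \frac{5}{24803917} = - \frac{220957480}{137125433} + \frac{5}{24803917} = - \frac{5480610308821995}{3401247858721061}$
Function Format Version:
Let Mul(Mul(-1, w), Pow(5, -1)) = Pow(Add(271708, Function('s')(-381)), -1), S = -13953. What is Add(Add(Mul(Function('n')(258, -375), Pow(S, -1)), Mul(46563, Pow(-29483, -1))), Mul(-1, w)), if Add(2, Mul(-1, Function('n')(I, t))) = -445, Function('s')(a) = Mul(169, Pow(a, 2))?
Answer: Rational(-5480610308821995, 3401247858721061) ≈ -1.6114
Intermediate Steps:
Function('n')(I, t) = 447 (Function('n')(I, t) = Add(2, Mul(-1, -445)) = Add(2, 445) = 447)
w = Rational(-5, 24803917) (w = Mul(-5, Pow(Add(271708, Mul(169, Pow(-381, 2))), -1)) = Mul(-5, Pow(Add(271708, Mul(169, 145161)), -1)) = Mul(-5, Pow(Add(271708, 24532209), -1)) = Mul(-5, Pow(24803917, -1)) = Mul(-5, Rational(1, 24803917)) = Rational(-5, 24803917) ≈ -2.0158e-7)
Add(Add(Mul(Function('n')(258, -375), Pow(S, -1)), Mul(46563, Pow(-29483, -1))), Mul(-1, w)) = Add(Add(Mul(447, Pow(-13953, -1)), Mul(46563, Pow(-29483, -1))), Mul(-1, Rational(-5, 24803917))) = Add(Add(Mul(447, Rational(-1, 13953)), Mul(46563, Rational(-1, 29483))), Rational(5, 24803917)) = Add(Add(Rational(-149, 4651), Rational(-46563, 29483)), Rational(5, 24803917)) = Add(Rational(-220957480, 137125433), Rational(5, 24803917)) = Rational(-5480610308821995, 3401247858721061)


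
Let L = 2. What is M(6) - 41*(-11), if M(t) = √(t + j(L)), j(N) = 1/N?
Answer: 451 + √26/2 ≈ 453.55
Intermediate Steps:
j(N) = 1/N
M(t) = √(½ + t) (M(t) = √(t + 1/2) = √(t + ½) = √(½ + t))
M(6) - 41*(-11) = √(2 + 4*6)/2 - 41*(-11) = √(2 + 24)/2 + 451 = √26/2 + 451 = 451 + √26/2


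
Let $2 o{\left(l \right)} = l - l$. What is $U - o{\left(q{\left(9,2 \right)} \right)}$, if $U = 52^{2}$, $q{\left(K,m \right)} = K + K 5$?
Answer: $2704$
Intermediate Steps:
$q{\left(K,m \right)} = 6 K$ ($q{\left(K,m \right)} = K + 5 K = 6 K$)
$o{\left(l \right)} = 0$ ($o{\left(l \right)} = \frac{l - l}{2} = \frac{1}{2} \cdot 0 = 0$)
$U = 2704$
$U - o{\left(q{\left(9,2 \right)} \right)} = 2704 - 0 = 2704 + 0 = 2704$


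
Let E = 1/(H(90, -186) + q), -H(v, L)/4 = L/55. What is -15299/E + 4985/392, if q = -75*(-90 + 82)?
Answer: -202369512577/21560 ≈ -9.3863e+6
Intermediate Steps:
H(v, L) = -4*L/55
q = 600 (q = -75*(-8) = 600)
E = 55/33744 (E = 1/(-4/55*(-186) + 600) = 1/(744/55 + 600) = 1/(33744/55) = 55/33744 ≈ 0.0016299)
-15299/E + 4985/392 = -15299/55/33744 + 4985/392 = -15299*33744/55 + 4985*(1/392) = -516249456/55 + 4985/392 = -202369512577/21560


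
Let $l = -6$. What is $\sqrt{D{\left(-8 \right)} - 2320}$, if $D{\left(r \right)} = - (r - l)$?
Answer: $i \sqrt{2318} \approx 48.146 i$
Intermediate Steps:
$D{\left(r \right)} = -6 - r$ ($D{\left(r \right)} = - (r - -6) = - (r + 6) = - (6 + r) = -6 - r$)
$\sqrt{D{\left(-8 \right)} - 2320} = \sqrt{\left(-6 - -8\right) - 2320} = \sqrt{\left(-6 + 8\right) - 2320} = \sqrt{2 - 2320} = \sqrt{-2318} = i \sqrt{2318}$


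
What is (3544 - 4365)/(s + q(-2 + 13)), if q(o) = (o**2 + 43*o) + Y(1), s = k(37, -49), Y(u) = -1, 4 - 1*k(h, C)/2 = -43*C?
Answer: 821/3613 ≈ 0.22724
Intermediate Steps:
k(h, C) = 8 + 86*C (k(h, C) = 8 - (-86)*C = 8 + 86*C)
s = -4206 (s = 8 + 86*(-49) = 8 - 4214 = -4206)
q(o) = -1 + o**2 + 43*o (q(o) = (o**2 + 43*o) - 1 = -1 + o**2 + 43*o)
(3544 - 4365)/(s + q(-2 + 13)) = (3544 - 4365)/(-4206 + (-1 + (-2 + 13)**2 + 43*(-2 + 13))) = -821/(-4206 + (-1 + 11**2 + 43*11)) = -821/(-4206 + (-1 + 121 + 473)) = -821/(-4206 + 593) = -821/(-3613) = -821*(-1/3613) = 821/3613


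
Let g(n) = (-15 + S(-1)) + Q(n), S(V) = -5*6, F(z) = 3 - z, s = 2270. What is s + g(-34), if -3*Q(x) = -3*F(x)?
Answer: 2262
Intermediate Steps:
S(V) = -30
Q(x) = 3 - x (Q(x) = -(-1)*(3 - x) = -(-9 + 3*x)/3 = 3 - x)
g(n) = -42 - n (g(n) = (-15 - 30) + (3 - n) = -45 + (3 - n) = -42 - n)
s + g(-34) = 2270 + (-42 - 1*(-34)) = 2270 + (-42 + 34) = 2270 - 8 = 2262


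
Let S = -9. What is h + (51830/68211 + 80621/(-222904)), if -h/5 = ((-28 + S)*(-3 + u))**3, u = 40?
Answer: 17732090617571526979/1382227704 ≈ 1.2829e+10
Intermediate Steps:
h = 12828632045 (h = -5*(-28 - 9)**3*(-3 + 40)**3 = -5*(-37*37)**3 = -5*(-1369)**3 = -5*(-2565726409) = 12828632045)
h + (51830/68211 + 80621/(-222904)) = 12828632045 + (51830/68211 + 80621/(-222904)) = 12828632045 + (51830*(1/68211) + 80621*(-1/222904)) = 12828632045 + (51830/68211 - 80621/222904) = 12828632045 + 550352299/1382227704 = 17732090617571526979/1382227704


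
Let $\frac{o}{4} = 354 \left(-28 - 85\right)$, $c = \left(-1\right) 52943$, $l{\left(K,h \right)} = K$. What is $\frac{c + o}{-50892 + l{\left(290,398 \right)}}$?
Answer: $\frac{212951}{50602} \approx 4.2084$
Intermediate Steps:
$c = -52943$
$o = -160008$ ($o = 4 \cdot 354 \left(-28 - 85\right) = 4 \cdot 354 \left(-113\right) = 4 \left(-40002\right) = -160008$)
$\frac{c + o}{-50892 + l{\left(290,398 \right)}} = \frac{-52943 - 160008}{-50892 + 290} = - \frac{212951}{-50602} = \left(-212951\right) \left(- \frac{1}{50602}\right) = \frac{212951}{50602}$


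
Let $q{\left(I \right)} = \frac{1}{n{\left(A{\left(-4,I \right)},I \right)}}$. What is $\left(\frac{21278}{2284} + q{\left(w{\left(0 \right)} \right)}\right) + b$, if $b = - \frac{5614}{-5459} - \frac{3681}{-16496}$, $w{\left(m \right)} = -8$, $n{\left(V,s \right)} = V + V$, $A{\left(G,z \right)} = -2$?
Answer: $\frac{530528434845}{51419500144} \approx 10.318$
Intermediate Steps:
$n{\left(V,s \right)} = 2 V$
$b = \frac{112703123}{90051664}$ ($b = \left(-5614\right) \left(- \frac{1}{5459}\right) - - \frac{3681}{16496} = \frac{5614}{5459} + \frac{3681}{16496} = \frac{112703123}{90051664} \approx 1.2515$)
$q{\left(I \right)} = - \frac{1}{4}$ ($q{\left(I \right)} = \frac{1}{2 \left(-2\right)} = \frac{1}{-4} = - \frac{1}{4}$)
$\left(\frac{21278}{2284} + q{\left(w{\left(0 \right)} \right)}\right) + b = \left(\frac{21278}{2284} - \frac{1}{4}\right) + \frac{112703123}{90051664} = \left(21278 \cdot \frac{1}{2284} - \frac{1}{4}\right) + \frac{112703123}{90051664} = \left(\frac{10639}{1142} - \frac{1}{4}\right) + \frac{112703123}{90051664} = \frac{20707}{2284} + \frac{112703123}{90051664} = \frac{530528434845}{51419500144}$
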